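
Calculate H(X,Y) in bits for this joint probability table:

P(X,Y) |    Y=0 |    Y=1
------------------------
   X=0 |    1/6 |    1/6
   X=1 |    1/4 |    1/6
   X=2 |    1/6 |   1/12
2.5221 bits

Joint entropy is H(X,Y) = -Σ_{x,y} p(x,y) log p(x,y).

Summing over all non-zero entries:
H(X,Y) = -[1/6·log_2(1/6) + 1/6·log_2(1/6) + 1/4·log_2(1/4) + 1/6·log_2(1/6) + 1/6·log_2(1/6) + 1/12·log_2(1/12)]
H(X,Y) = 2.5221 bits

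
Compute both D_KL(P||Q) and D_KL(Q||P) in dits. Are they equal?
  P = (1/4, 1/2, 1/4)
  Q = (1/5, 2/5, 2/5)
D_KL(P||Q) = 0.0217, D_KL(Q||P) = 0.0235

KL divergence is not symmetric: D_KL(P||Q) ≠ D_KL(Q||P) in general.

D_KL(P||Q) = 0.0217 dits
D_KL(Q||P) = 0.0235 dits

No, they are not equal!

This asymmetry is why KL divergence is not a true distance metric.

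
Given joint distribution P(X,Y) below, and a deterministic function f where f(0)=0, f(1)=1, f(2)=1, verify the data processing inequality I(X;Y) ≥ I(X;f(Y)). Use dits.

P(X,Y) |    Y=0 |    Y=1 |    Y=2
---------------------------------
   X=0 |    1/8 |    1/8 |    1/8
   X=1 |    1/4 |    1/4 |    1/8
I(X;Y) = 0.0047, I(X;f(Y)) = 0.0010, inequality holds: 0.0047 ≥ 0.0010

Data Processing Inequality: For any Markov chain X → Y → Z, we have I(X;Y) ≥ I(X;Z).

Here Z = f(Y) is a deterministic function of Y, forming X → Y → Z.

Original I(X;Y) = 0.0047 dits

After applying f:
P(X,Z) where Z=f(Y):
- P(X,Z=0) = P(X,Y=0)
- P(X,Z=1) = P(X,Y=1) + P(X,Y=2)

I(X;Z) = I(X;f(Y)) = 0.0010 dits

Verification: 0.0047 ≥ 0.0010 ✓

Information cannot be created by processing; the function f can only lose information about X.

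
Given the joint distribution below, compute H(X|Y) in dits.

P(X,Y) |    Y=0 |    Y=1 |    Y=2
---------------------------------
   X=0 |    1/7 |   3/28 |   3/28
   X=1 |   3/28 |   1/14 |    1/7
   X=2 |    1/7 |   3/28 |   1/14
0.4684 dits

Using the chain rule: H(X|Y) = H(X,Y) - H(Y)

First, compute H(X,Y) = 0.9416 dits

Marginal P(Y) = (11/28, 2/7, 9/28)
H(Y) = 0.4733 dits

H(X|Y) = H(X,Y) - H(Y) = 0.9416 - 0.4733 = 0.4684 dits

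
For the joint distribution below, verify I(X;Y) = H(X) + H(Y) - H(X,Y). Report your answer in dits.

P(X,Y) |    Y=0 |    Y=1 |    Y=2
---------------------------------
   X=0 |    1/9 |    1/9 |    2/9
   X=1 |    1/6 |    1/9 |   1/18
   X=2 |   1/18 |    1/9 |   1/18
I(X;Y) = 0.0297 dits

Mutual information has multiple equivalent forms:
- I(X;Y) = H(X) - H(X|Y)
- I(X;Y) = H(Y) - H(Y|X)
- I(X;Y) = H(X) + H(Y) - H(X,Y)

Computing all quantities:
H(X) = 0.4607, H(Y) = 0.4771, H(X,Y) = 0.9082
H(X|Y) = 0.4310, H(Y|X) = 0.4474

Verification:
H(X) - H(X|Y) = 0.4607 - 0.4310 = 0.0297
H(Y) - H(Y|X) = 0.4771 - 0.4474 = 0.0297
H(X) + H(Y) - H(X,Y) = 0.4607 + 0.4771 - 0.9082 = 0.0297

All forms give I(X;Y) = 0.0297 dits. ✓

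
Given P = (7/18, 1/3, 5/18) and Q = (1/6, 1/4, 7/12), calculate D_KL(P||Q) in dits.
0.0952 dits

KL divergence: D_KL(P||Q) = Σ p(x) log(p(x)/q(x))

Computing term by term:
  x=0: 7/18 × log_10[(7/18)/(1/6)] = 7/18 × 0.3680 = 0.1431
  x=1: 1/3 × log_10[(1/3)/(1/4)] = 1/3 × 0.1249 = 0.0416
  x=2: 5/18 × log_10[(5/18)/(7/12)] = 5/18 × -0.3222 = -0.0895

D_KL(P||Q) = 0.0952 dits

Note: KL divergence is always non-negative and equals 0 iff P = Q.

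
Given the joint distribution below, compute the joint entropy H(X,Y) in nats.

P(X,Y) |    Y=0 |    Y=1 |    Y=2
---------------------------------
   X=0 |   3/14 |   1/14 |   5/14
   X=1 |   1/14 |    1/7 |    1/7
1.6308 nats

Joint entropy is H(X,Y) = -Σ_{x,y} p(x,y) log p(x,y).

Summing over all non-zero entries:
H(X,Y) = -[3/14·log_e(3/14) + 1/14·log_e(1/14) + 5/14·log_e(5/14) + 1/14·log_e(1/14) + 1/7·log_e(1/7) + 1/7·log_e(1/7)]
H(X,Y) = 1.6308 nats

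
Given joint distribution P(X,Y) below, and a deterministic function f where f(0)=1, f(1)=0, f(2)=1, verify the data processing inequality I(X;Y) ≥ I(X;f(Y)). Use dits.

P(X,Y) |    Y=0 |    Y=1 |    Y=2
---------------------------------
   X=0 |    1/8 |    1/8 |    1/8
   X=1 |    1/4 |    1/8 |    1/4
I(X;Y) = 0.0047, I(X;f(Y)) = 0.0047, inequality holds: 0.0047 ≥ 0.0047

Data Processing Inequality: For any Markov chain X → Y → Z, we have I(X;Y) ≥ I(X;Z).

Here Z = f(Y) is a deterministic function of Y, forming X → Y → Z.

Original I(X;Y) = 0.0047 dits

After applying f:
P(X,Z) where Z=f(Y):
- P(X,Z=0) = P(X,Y=1)
- P(X,Z=1) = P(X,Y=0) + P(X,Y=2)

I(X;Z) = I(X;f(Y)) = 0.0047 dits

Verification: 0.0047 ≥ 0.0047 ✓

Information cannot be created by processing; the function f can only lose information about X.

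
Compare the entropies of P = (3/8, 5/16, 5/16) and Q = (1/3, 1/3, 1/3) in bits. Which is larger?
Q

Computing entropies in bits:
H(P) = 1.5794
H(Q) = 1.5850

Distribution Q has higher entropy.

Intuition: The distribution closer to uniform (more spread out) has higher entropy.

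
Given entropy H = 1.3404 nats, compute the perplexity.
3.8206

Perplexity is e^H (or exp(H) for natural log).

H = 1.3404 nats
Perplexity = e^1.3404 = 3.8206

Interpretation: The model's uncertainty is equivalent to choosing uniformly among 3.8 options.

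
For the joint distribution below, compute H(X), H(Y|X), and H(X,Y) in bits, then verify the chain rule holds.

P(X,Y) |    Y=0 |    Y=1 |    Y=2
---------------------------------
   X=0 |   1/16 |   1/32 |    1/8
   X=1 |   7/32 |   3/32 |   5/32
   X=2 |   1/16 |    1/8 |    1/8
H(X,Y) = 2.9995, H(X) = 1.5164, H(Y|X) = 1.4831 (all in bits)

Chain rule: H(X,Y) = H(X) + H(Y|X)

Left side — joint entropy directly:
H(X,Y) = -Σ p(x,y) log p(x,y) = 2.9995 bits

Right side — compute H(Y|X) from the conditional distributions:
P(X) = (7/32, 15/32, 5/16), so H(X) = 1.5164 bits
H(Y|X) = Σ_x P(X=x) · H(Y|X=x):
  P(Y|X=0) = (2/7, 1/7, 4/7), H(Y|X=0) = 1.3788, weight P(X=0) = 7/32
  P(Y|X=1) = (7/15, 1/5, 1/3), H(Y|X=1) = 1.5058, weight P(X=1) = 15/32
  P(Y|X=2) = (1/5, 2/5, 2/5), H(Y|X=2) = 1.5219, weight P(X=2) = 5/16
H(Y|X) = 1.4831 bits

H(X) + H(Y|X) = 1.5164 + 1.4831 = 2.9995 bits

Both sides equal 2.9995 bits. ✓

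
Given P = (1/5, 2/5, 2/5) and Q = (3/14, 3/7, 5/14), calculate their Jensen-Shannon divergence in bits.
0.0014 bits

Jensen-Shannon divergence is:
JSD(P||Q) = 0.5 × D_KL(P||M) + 0.5 × D_KL(Q||M)
where M = 0.5 × (P + Q) is the mixture distribution.

M = 0.5 × (1/5, 2/5, 2/5) + 0.5 × (3/14, 3/7, 5/14) = (0.207143, 0.414286, 0.378571)

D_KL(P||M) = 0.0014 bits
D_KL(Q||M) = 0.0014 bits

JSD(P||Q) = 0.5 × 0.0014 + 0.5 × 0.0014 = 0.0014 bits

Unlike KL divergence, JSD is symmetric and bounded: 0 ≤ JSD ≤ log(2).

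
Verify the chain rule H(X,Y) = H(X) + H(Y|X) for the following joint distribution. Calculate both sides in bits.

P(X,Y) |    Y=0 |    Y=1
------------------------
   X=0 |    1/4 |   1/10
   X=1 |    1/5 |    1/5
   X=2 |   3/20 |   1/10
H(X,Y) = 2.5037, H(X) = 1.5589, H(Y|X) = 0.9448 (all in bits)

Chain rule: H(X,Y) = H(X) + H(Y|X)

Left side — joint entropy directly:
H(X,Y) = -Σ p(x,y) log p(x,y) = 2.5037 bits

Right side — compute H(Y|X) from the conditional distributions:
P(X) = (7/20, 2/5, 1/4), so H(X) = 1.5589 bits
H(Y|X) = Σ_x P(X=x) · H(Y|X=x):
  P(Y|X=0) = (5/7, 2/7), H(Y|X=0) = 0.8631, weight P(X=0) = 7/20
  P(Y|X=1) = (1/2, 1/2), H(Y|X=1) = 1.0000, weight P(X=1) = 2/5
  P(Y|X=2) = (3/5, 2/5), H(Y|X=2) = 0.9710, weight P(X=2) = 1/4
H(Y|X) = 0.9448 bits

H(X) + H(Y|X) = 1.5589 + 0.9448 = 2.5037 bits

Both sides equal 2.5037 bits. ✓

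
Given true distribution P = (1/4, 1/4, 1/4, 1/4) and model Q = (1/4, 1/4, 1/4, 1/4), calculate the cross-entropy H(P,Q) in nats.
1.3863 nats

Cross-entropy: H(P,Q) = -Σ p(x) log q(x)

Alternatively: H(P,Q) = H(P) + D_KL(P||Q)
H(P) = 1.3863 nats
D_KL(P||Q) = 0.0000 nats

H(P,Q) = 1.3863 + 0.0000 = 1.3863 nats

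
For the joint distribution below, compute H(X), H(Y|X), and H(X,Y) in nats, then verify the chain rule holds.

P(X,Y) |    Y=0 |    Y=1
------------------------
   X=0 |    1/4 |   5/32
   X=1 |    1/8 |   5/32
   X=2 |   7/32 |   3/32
H(X,Y) = 1.7410, H(X) = 1.0862, H(Y|X) = 0.6548 (all in nats)

Chain rule: H(X,Y) = H(X) + H(Y|X)

Left side — joint entropy directly:
H(X,Y) = -Σ p(x,y) log p(x,y) = 1.7410 nats

Right side — compute H(Y|X) from the conditional distributions:
P(X) = (13/32, 9/32, 5/16), so H(X) = 1.0862 nats
H(Y|X) = Σ_x P(X=x) · H(Y|X=x):
  P(Y|X=0) = (8/13, 5/13), H(Y|X=0) = 0.6663, weight P(X=0) = 13/32
  P(Y|X=1) = (4/9, 5/9), H(Y|X=1) = 0.6870, weight P(X=1) = 9/32
  P(Y|X=2) = (7/10, 3/10), H(Y|X=2) = 0.6109, weight P(X=2) = 5/16
H(Y|X) = 0.6548 nats

H(X) + H(Y|X) = 1.0862 + 0.6548 = 1.7410 nats

Both sides equal 1.7410 nats. ✓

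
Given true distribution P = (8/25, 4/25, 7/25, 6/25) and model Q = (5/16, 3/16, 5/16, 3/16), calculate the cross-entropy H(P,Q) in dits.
0.5939 dits

Cross-entropy: H(P,Q) = -Σ p(x) log q(x)

Alternatively: H(P,Q) = H(P) + D_KL(P||Q)
H(P) = 0.5892 dits
D_KL(P||Q) = 0.0047 dits

H(P,Q) = 0.5892 + 0.0047 = 0.5939 dits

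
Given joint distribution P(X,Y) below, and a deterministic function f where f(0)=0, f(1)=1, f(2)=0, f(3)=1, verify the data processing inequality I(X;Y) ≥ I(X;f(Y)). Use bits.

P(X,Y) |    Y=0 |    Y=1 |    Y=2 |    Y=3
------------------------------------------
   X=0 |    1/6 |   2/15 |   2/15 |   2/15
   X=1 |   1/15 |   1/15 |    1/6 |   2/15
I(X;Y) = 0.0381, I(X;f(Y)) = 0.0001, inequality holds: 0.0381 ≥ 0.0001

Data Processing Inequality: For any Markov chain X → Y → Z, we have I(X;Y) ≥ I(X;Z).

Here Z = f(Y) is a deterministic function of Y, forming X → Y → Z.

Original I(X;Y) = 0.0381 bits

After applying f:
P(X,Z) where Z=f(Y):
- P(X,Z=0) = P(X,Y=0) + P(X,Y=2)
- P(X,Z=1) = P(X,Y=1) + P(X,Y=3)

I(X;Z) = I(X;f(Y)) = 0.0001 bits

Verification: 0.0381 ≥ 0.0001 ✓

Information cannot be created by processing; the function f can only lose information about X.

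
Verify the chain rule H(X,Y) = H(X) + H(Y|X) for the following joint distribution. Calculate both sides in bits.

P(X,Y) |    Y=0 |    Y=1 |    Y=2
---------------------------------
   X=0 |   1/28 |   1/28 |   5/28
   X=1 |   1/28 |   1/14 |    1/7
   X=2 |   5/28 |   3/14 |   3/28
H(X,Y) = 2.8972, H(X) = 1.5000, H(Y|X) = 1.3972 (all in bits)

Chain rule: H(X,Y) = H(X) + H(Y|X)

Left side — joint entropy directly:
H(X,Y) = -Σ p(x,y) log p(x,y) = 2.8972 bits

Right side — compute H(Y|X) from the conditional distributions:
P(X) = (1/4, 1/4, 1/2), so H(X) = 1.5000 bits
H(Y|X) = Σ_x P(X=x) · H(Y|X=x):
  P(Y|X=0) = (1/7, 1/7, 5/7), H(Y|X=0) = 1.1488, weight P(X=0) = 1/4
  P(Y|X=1) = (1/7, 2/7, 4/7), H(Y|X=1) = 1.3788, weight P(X=1) = 1/4
  P(Y|X=2) = (5/14, 3/7, 3/14), H(Y|X=2) = 1.5306, weight P(X=2) = 1/2
H(Y|X) = 1.3972 bits

H(X) + H(Y|X) = 1.5000 + 1.3972 = 2.8972 bits

Both sides equal 2.8972 bits. ✓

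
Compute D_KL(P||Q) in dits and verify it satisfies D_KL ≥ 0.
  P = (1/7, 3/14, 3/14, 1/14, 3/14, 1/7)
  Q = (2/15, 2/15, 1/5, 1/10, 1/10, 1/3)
0.0628 dits

KL divergence satisfies the Gibbs inequality: D_KL(P||Q) ≥ 0 for all distributions P, Q.

D_KL(P||Q) = Σ p(x) log(p(x)/q(x))
Term by term:
  x=0: 1/7 × log_10[(1/7)/(2/15)] = 0.0043
  x=1: 3/14 × log_10[(3/14)/(2/15)] = 0.0442
  x=2: 3/14 × log_10[(3/14)/(1/5)] = 0.0064
  x=3: 1/14 × log_10[(1/14)/(1/10)] = -0.0104
  x=4: 3/14 × log_10[(3/14)/(1/10)] = 0.0709
  x=5: 1/7 × log_10[(1/7)/(1/3)] = -0.0526
D_KL(P||Q) = 0.0628 dits

D_KL(P||Q) = 0.0628 ≥ 0 ✓

This non-negativity is a fundamental property: relative entropy cannot be negative because it measures how different Q is from P.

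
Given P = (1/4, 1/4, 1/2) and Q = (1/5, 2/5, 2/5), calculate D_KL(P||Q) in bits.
0.0719 bits

KL divergence: D_KL(P||Q) = Σ p(x) log(p(x)/q(x))

Computing term by term:
  x=0: 1/4 × log_2[(1/4)/(1/5)] = 1/4 × 0.3219 = 0.0805
  x=1: 1/4 × log_2[(1/4)/(2/5)] = 1/4 × -0.6781 = -0.1695
  x=2: 1/2 × log_2[(1/2)/(2/5)] = 1/2 × 0.3219 = 0.1610

D_KL(P||Q) = 0.0719 bits

Note: KL divergence is always non-negative and equals 0 iff P = Q.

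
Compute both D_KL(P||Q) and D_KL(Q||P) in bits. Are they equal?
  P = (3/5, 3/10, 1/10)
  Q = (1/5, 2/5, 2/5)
D_KL(P||Q) = 0.6265, D_KL(Q||P) = 0.6490

KL divergence is not symmetric: D_KL(P||Q) ≠ D_KL(Q||P) in general.

D_KL(P||Q) = 0.6265 bits
D_KL(Q||P) = 0.6490 bits

No, they are not equal!

This asymmetry is why KL divergence is not a true distance metric.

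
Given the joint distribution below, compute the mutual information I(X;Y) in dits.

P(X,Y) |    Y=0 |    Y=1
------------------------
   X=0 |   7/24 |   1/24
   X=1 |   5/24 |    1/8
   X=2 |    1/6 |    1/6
0.0258 dits

Mutual information: I(X;Y) = H(X) + H(Y) - H(X,Y)

Marginals:
P(X) = (1/3, 1/3, 1/3), H(X) = 0.4771 dits
P(Y) = (2/3, 1/3), H(Y) = 0.2764 dits

Joint entropy: H(X,Y) = 0.7278 dits

I(X;Y) = 0.4771 + 0.2764 - 0.7278 = 0.0258 dits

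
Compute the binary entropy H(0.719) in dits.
0.2579 dits

The binary entropy function is:
H(p) = -p log(p) - (1-p) log(1-p)

H(0.719) = -0.719 × log_10(0.719) - 0.281 × log_10(0.281)
H(0.719) = 0.2579 dits

Note: Binary entropy is maximized at p=0.5 (H=1 bit) and minimized at p=0 or p=1 (H=0).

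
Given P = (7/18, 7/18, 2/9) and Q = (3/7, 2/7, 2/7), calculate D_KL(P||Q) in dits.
0.0114 dits

KL divergence: D_KL(P||Q) = Σ p(x) log(p(x)/q(x))

Computing term by term:
  x=0: 7/18 × log_10[(7/18)/(3/7)] = 7/18 × -0.0422 = -0.0164
  x=1: 7/18 × log_10[(7/18)/(2/7)] = 7/18 × 0.1339 = 0.0521
  x=2: 2/9 × log_10[(2/9)/(2/7)] = 2/9 × -0.1091 = -0.0243

D_KL(P||Q) = 0.0114 dits

Note: KL divergence is always non-negative and equals 0 iff P = Q.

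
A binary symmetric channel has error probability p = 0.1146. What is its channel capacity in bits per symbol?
0.4864 bits

For a binary symmetric channel (BSC) with error probability p:
Capacity C = 1 - H(p) bits per symbol

where H(p) = -p log₂(p) - (1-p) log₂(1-p) is the binary entropy function.

H(0.1146) = 0.5136 bits
C = 1 - 0.5136 = 0.4864 bits per symbol

This means we can reliably transmit up to 0.4864 bits of information per channel use.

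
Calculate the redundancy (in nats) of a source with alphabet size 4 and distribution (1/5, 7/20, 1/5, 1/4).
0.0285 nats

Redundancy measures how far a source is from maximum entropy:
R = H_max - H(X)

Maximum entropy for 4 symbols: H_max = log_e(4) = 1.3863 nats
Actual entropy: H(X) = 1.3578 nats
Redundancy: R = 1.3863 - 1.3578 = 0.0285 nats

This redundancy represents potential for compression: the source could be compressed by 0.0285 nats per symbol.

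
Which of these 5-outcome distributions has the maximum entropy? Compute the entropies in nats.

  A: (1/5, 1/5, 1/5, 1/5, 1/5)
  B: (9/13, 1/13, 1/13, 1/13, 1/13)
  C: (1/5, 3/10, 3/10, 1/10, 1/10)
A

For a discrete distribution over n outcomes, entropy is maximized by the uniform distribution.

Computing entropies:
H(A) = 1.6094 nats
H(B) = 1.0438 nats
H(C) = 1.5048 nats

The uniform distribution (where all probabilities equal 1/5) achieves the maximum entropy of log_e(5) = 1.6094 nats.

Distribution A has the highest entropy.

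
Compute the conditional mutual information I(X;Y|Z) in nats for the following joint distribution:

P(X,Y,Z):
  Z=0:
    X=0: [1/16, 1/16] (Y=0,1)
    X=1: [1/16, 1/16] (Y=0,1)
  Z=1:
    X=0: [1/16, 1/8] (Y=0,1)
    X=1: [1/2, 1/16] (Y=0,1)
0.1062 nats

Conditional mutual information: I(X;Y|Z) = H(X|Z) + H(Y|Z) - H(X,Y|Z)

H(Z) = 0.5623
H(X,Z) = 1.1574 → H(X|Z) = 0.5950
H(Y,Z) = 1.1574 → H(Y|Z) = 0.5950
H(X,Y,Z) = 1.6462 → H(X,Y|Z) = 1.0839

I(X;Y|Z) = 0.5950 + 0.5950 - 1.0839 = 0.1062 nats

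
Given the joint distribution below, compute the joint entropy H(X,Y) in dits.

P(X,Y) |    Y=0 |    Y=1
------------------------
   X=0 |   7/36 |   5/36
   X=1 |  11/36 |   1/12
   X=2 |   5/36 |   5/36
0.7428 dits

Joint entropy is H(X,Y) = -Σ_{x,y} p(x,y) log p(x,y).

Summing over all non-zero entries:
H(X,Y) = -[7/36·log_10(7/36) + 5/36·log_10(5/36) + 11/36·log_10(11/36) + 1/12·log_10(1/12) + 5/36·log_10(5/36) + 5/36·log_10(5/36)]
H(X,Y) = 0.7428 dits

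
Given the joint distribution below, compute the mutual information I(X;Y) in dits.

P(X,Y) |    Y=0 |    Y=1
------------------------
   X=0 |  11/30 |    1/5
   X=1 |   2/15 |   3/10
0.0251 dits

Mutual information: I(X;Y) = H(X) + H(Y) - H(X,Y)

Marginals:
P(X) = (17/30, 13/30), H(X) = 0.2972 dits
P(Y) = (1/2, 1/2), H(Y) = 0.3010 dits

Joint entropy: H(X,Y) = 0.5731 dits

I(X;Y) = 0.2972 + 0.3010 - 0.5731 = 0.0251 dits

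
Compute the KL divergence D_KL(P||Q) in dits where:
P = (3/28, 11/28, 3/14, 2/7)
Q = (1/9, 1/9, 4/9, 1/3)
0.1268 dits

KL divergence: D_KL(P||Q) = Σ p(x) log(p(x)/q(x))

Computing term by term:
  x=0: 3/28 × log_10[(3/28)/(1/9)] = 3/28 × -0.0158 = -0.0017
  x=1: 11/28 × log_10[(11/28)/(1/9)] = 11/28 × 0.5485 = 0.2155
  x=2: 3/14 × log_10[(3/14)/(4/9)] = 3/14 × -0.3168 = -0.0679
  x=3: 2/7 × log_10[(2/7)/(1/3)] = 2/7 × -0.0669 = -0.0191

D_KL(P||Q) = 0.1268 dits

Note: KL divergence is always non-negative and equals 0 iff P = Q.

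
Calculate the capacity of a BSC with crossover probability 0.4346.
0.0124 bits

For a binary symmetric channel (BSC) with error probability p:
Capacity C = 1 - H(p) bits per symbol

where H(p) = -p log₂(p) - (1-p) log₂(1-p) is the binary entropy function.

H(0.4346) = 0.9876 bits
C = 1 - 0.9876 = 0.0124 bits per symbol

This means we can reliably transmit up to 0.0124 bits of information per channel use.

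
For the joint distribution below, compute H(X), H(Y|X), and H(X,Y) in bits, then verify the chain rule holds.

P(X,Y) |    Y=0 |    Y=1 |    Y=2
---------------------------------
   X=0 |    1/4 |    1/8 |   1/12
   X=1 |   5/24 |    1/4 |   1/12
H(X,Y) = 2.4440, H(X) = 0.9950, H(Y|X) = 1.4490 (all in bits)

Chain rule: H(X,Y) = H(X) + H(Y|X)

Left side — joint entropy directly:
H(X,Y) = -Σ p(x,y) log p(x,y) = 2.4440 bits

Right side — compute H(Y|X) from the conditional distributions:
P(X) = (11/24, 13/24), so H(X) = 0.9950 bits
H(Y|X) = Σ_x P(X=x) · H(Y|X=x):
  P(Y|X=0) = (6/11, 3/11, 2/11), H(Y|X=0) = 1.4354, weight P(X=0) = 11/24
  P(Y|X=1) = (5/13, 6/13, 2/13), H(Y|X=1) = 1.4605, weight P(X=1) = 13/24
H(Y|X) = 1.4490 bits

H(X) + H(Y|X) = 0.9950 + 1.4490 = 2.4440 bits

Both sides equal 2.4440 bits. ✓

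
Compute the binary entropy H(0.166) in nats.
0.4495 nats

The binary entropy function is:
H(p) = -p log(p) - (1-p) log(1-p)

H(0.166) = -0.166 × log_e(0.166) - 0.834 × log_e(0.834)
H(0.166) = 0.4495 nats

Note: Binary entropy is maximized at p=0.5 (H=1 bit) and minimized at p=0 or p=1 (H=0).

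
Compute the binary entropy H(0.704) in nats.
0.6074 nats

The binary entropy function is:
H(p) = -p log(p) - (1-p) log(1-p)

H(0.704) = -0.704 × log_e(0.704) - 0.296 × log_e(0.296)
H(0.704) = 0.6074 nats

Note: Binary entropy is maximized at p=0.5 (H=1 bit) and minimized at p=0 or p=1 (H=0).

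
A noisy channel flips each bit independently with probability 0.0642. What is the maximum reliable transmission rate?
0.6561 bits

For a binary symmetric channel (BSC) with error probability p:
Capacity C = 1 - H(p) bits per symbol

where H(p) = -p log₂(p) - (1-p) log₂(1-p) is the binary entropy function.

H(0.0642) = 0.3439 bits
C = 1 - 0.3439 = 0.6561 bits per symbol

This means we can reliably transmit up to 0.6561 bits of information per channel use.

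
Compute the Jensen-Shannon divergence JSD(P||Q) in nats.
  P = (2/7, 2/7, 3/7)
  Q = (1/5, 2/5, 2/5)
0.0088 nats

Jensen-Shannon divergence is:
JSD(P||Q) = 0.5 × D_KL(P||M) + 0.5 × D_KL(Q||M)
where M = 0.5 × (P + Q) is the mixture distribution.

M = 0.5 × (2/7, 2/7, 3/7) + 0.5 × (1/5, 2/5, 2/5) = (0.242857, 12/35, 0.414286)

D_KL(P||M) = 0.0089 nats
D_KL(Q||M) = 0.0088 nats

JSD(P||Q) = 0.5 × 0.0089 + 0.5 × 0.0088 = 0.0088 nats

Unlike KL divergence, JSD is symmetric and bounded: 0 ≤ JSD ≤ log(2).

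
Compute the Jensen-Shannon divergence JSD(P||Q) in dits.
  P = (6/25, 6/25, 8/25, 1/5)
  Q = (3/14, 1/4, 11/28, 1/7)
0.0020 dits

Jensen-Shannon divergence is:
JSD(P||Q) = 0.5 × D_KL(P||M) + 0.5 × D_KL(Q||M)
where M = 0.5 × (P + Q) is the mixture distribution.

M = 0.5 × (6/25, 6/25, 8/25, 1/5) + 0.5 × (3/14, 1/4, 11/28, 1/7) = (0.227143, 0.245, 0.356429, 6/35)

D_KL(P||M) = 0.0020 dits
D_KL(Q||M) = 0.0021 dits

JSD(P||Q) = 0.5 × 0.0020 + 0.5 × 0.0021 = 0.0020 dits

Unlike KL divergence, JSD is symmetric and bounded: 0 ≤ JSD ≤ log(2).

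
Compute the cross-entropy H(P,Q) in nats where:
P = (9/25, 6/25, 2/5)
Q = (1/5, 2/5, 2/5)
1.1658 nats

Cross-entropy: H(P,Q) = -Σ p(x) log q(x)

Alternatively: H(P,Q) = H(P) + D_KL(P||Q)
H(P) = 1.0768 nats
D_KL(P||Q) = 0.0890 nats

H(P,Q) = 1.0768 + 0.0890 = 1.1658 nats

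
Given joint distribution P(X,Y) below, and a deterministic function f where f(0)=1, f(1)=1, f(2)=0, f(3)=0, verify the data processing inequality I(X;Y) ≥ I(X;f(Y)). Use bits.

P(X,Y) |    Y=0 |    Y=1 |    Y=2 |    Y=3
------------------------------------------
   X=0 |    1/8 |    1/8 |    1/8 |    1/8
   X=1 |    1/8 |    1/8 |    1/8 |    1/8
I(X;Y) = 0.0000, I(X;f(Y)) = 0.0000, inequality holds: 0.0000 ≥ 0.0000

Data Processing Inequality: For any Markov chain X → Y → Z, we have I(X;Y) ≥ I(X;Z).

Here Z = f(Y) is a deterministic function of Y, forming X → Y → Z.

Original I(X;Y) = 0.0000 bits

After applying f:
P(X,Z) where Z=f(Y):
- P(X,Z=0) = P(X,Y=2) + P(X,Y=3)
- P(X,Z=1) = P(X,Y=0) + P(X,Y=1)

I(X;Z) = I(X;f(Y)) = 0.0000 bits

Verification: 0.0000 ≥ 0.0000 ✓

Information cannot be created by processing; the function f can only lose information about X.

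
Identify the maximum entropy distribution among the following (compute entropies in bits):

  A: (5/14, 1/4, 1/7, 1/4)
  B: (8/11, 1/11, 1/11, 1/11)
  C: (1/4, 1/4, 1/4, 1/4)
C

For a discrete distribution over n outcomes, entropy is maximized by the uniform distribution.

Computing entropies:
H(A) = 1.9316 bits
H(B) = 1.2776 bits
H(C) = 2.0000 bits

The uniform distribution (where all probabilities equal 1/4) achieves the maximum entropy of log_2(4) = 2.0000 bits.

Distribution C has the highest entropy.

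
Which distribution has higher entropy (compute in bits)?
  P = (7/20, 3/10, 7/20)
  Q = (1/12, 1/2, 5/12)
P

Computing entropies in bits:
H(P) = 1.5813
H(Q) = 1.3250

Distribution P has higher entropy.

Intuition: The distribution closer to uniform (more spread out) has higher entropy.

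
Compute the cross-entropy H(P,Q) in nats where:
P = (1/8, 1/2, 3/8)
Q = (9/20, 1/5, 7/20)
1.2982 nats

Cross-entropy: H(P,Q) = -Σ p(x) log q(x)

Alternatively: H(P,Q) = H(P) + D_KL(P||Q)
H(P) = 0.9743 nats
D_KL(P||Q) = 0.3239 nats

H(P,Q) = 0.9743 + 0.3239 = 1.2982 nats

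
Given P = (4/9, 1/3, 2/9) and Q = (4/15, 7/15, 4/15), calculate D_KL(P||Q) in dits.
0.0323 dits

KL divergence: D_KL(P||Q) = Σ p(x) log(p(x)/q(x))

Computing term by term:
  x=0: 4/9 × log_10[(4/9)/(4/15)] = 4/9 × 0.2218 = 0.0986
  x=1: 1/3 × log_10[(1/3)/(7/15)] = 1/3 × -0.1461 = -0.0487
  x=2: 2/9 × log_10[(2/9)/(4/15)] = 2/9 × -0.0792 = -0.0176

D_KL(P||Q) = 0.0323 dits

Note: KL divergence is always non-negative and equals 0 iff P = Q.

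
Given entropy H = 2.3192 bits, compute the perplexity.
4.9906

Perplexity is 2^H (or exp(H) for natural log).

H = 2.3192 bits
Perplexity = 2^2.3192 = 4.9906

Interpretation: The model's uncertainty is equivalent to choosing uniformly among 5.0 options.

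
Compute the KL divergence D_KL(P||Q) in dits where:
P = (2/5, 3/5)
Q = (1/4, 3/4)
0.0235 dits

KL divergence: D_KL(P||Q) = Σ p(x) log(p(x)/q(x))

Computing term by term:
  x=0: 2/5 × log_10[(2/5)/(1/4)] = 2/5 × 0.2041 = 0.0816
  x=1: 3/5 × log_10[(3/5)/(3/4)] = 3/5 × -0.0969 = -0.0581

D_KL(P||Q) = 0.0235 dits

Note: KL divergence is always non-negative and equals 0 iff P = Q.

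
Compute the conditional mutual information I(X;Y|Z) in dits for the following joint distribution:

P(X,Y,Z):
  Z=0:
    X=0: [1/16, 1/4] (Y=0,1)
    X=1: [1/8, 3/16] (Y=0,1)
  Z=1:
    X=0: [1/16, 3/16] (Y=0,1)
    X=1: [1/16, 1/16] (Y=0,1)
0.0115 dits

Conditional mutual information: I(X;Y|Z) = H(X|Z) + H(Y|Z) - H(X,Y|Z)

H(Z) = 0.2873
H(X,Z) = 0.5791 → H(X|Z) = 0.2918
H(Y,Z) = 0.5568 → H(Y|Z) = 0.2695
H(X,Y,Z) = 0.8371 → H(X,Y|Z) = 0.5497

I(X;Y|Z) = 0.2918 + 0.2695 - 0.5497 = 0.0115 dits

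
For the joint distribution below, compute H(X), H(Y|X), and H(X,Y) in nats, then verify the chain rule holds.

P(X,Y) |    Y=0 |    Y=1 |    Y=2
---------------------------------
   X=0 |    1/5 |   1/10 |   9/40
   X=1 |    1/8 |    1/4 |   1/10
H(X,Y) = 1.7245, H(X) = 0.6919, H(Y|X) = 1.0326 (all in nats)

Chain rule: H(X,Y) = H(X) + H(Y|X)

Left side — joint entropy directly:
H(X,Y) = -Σ p(x,y) log p(x,y) = 1.7245 nats

Right side — compute H(Y|X) from the conditional distributions:
P(X) = (21/40, 19/40), so H(X) = 0.6919 nats
H(Y|X) = Σ_x P(X=x) · H(Y|X=x):
  P(Y|X=0) = (8/21, 4/21, 3/7), H(Y|X=0) = 1.0466, weight P(X=0) = 21/40
  P(Y|X=1) = (5/19, 10/19, 4/19), H(Y|X=1) = 1.0172, weight P(X=1) = 19/40
H(Y|X) = 1.0326 nats

H(X) + H(Y|X) = 0.6919 + 1.0326 = 1.7245 nats

Both sides equal 1.7245 nats. ✓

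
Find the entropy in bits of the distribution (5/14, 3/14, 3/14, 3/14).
1.9592 bits

Shannon entropy is H(X) = -Σ p(x) log p(x).

For P = (5/14, 3/14, 3/14, 3/14):
H = -5/14 × log_2(5/14) -3/14 × log_2(3/14) -3/14 × log_2(3/14) -3/14 × log_2(3/14)
H = 1.9592 bits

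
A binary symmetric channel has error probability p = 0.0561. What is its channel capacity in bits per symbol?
0.6882 bits

For a binary symmetric channel (BSC) with error probability p:
Capacity C = 1 - H(p) bits per symbol

where H(p) = -p log₂(p) - (1-p) log₂(1-p) is the binary entropy function.

H(0.0561) = 0.3118 bits
C = 1 - 0.3118 = 0.6882 bits per symbol

This means we can reliably transmit up to 0.6882 bits of information per channel use.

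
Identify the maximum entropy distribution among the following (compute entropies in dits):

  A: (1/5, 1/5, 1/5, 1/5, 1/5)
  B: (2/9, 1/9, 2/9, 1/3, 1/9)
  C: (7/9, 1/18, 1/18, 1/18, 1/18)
A

For a discrete distribution over n outcomes, entropy is maximized by the uniform distribution.

Computing entropies:
H(A) = 0.6990 dits
H(B) = 0.6614 dits
H(C) = 0.3638 dits

The uniform distribution (where all probabilities equal 1/5) achieves the maximum entropy of log_10(5) = 0.6990 dits.

Distribution A has the highest entropy.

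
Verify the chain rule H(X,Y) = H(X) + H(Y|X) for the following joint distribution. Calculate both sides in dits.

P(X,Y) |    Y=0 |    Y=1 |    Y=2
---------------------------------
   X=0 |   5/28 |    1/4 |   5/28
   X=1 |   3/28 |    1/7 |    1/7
H(X,Y) = 0.7631, H(X) = 0.2910, H(Y|X) = 0.4721 (all in dits)

Chain rule: H(X,Y) = H(X) + H(Y|X)

Left side — joint entropy directly:
H(X,Y) = -Σ p(x,y) log p(x,y) = 0.7631 dits

Right side — compute H(Y|X) from the conditional distributions:
P(X) = (17/28, 11/28), so H(X) = 0.2910 dits
H(Y|X) = Σ_x P(X=x) · H(Y|X=x):
  P(Y|X=0) = (5/17, 7/17, 5/17), H(Y|X=0) = 0.4713, weight P(X=0) = 17/28
  P(Y|X=1) = (3/11, 4/11, 4/11), H(Y|X=1) = 0.4734, weight P(X=1) = 11/28
H(Y|X) = 0.4721 dits

H(X) + H(Y|X) = 0.2910 + 0.4721 = 0.7631 dits

Both sides equal 0.7631 dits. ✓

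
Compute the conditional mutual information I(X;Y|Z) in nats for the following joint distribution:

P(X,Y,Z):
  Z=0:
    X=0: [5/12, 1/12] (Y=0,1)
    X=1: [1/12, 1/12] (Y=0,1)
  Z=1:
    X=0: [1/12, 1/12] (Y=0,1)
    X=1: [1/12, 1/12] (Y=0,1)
0.0341 nats

Conditional mutual information: I(X;Y|Z) = H(X|Z) + H(Y|Z) - H(X,Y|Z)

H(Z) = 0.6365
H(X,Z) = 1.2425 → H(X|Z) = 0.6059
H(Y,Z) = 1.2425 → H(Y|Z) = 0.6059
H(X,Y,Z) = 1.8143 → H(X,Y|Z) = 1.1778

I(X;Y|Z) = 0.6059 + 0.6059 - 1.1778 = 0.0341 nats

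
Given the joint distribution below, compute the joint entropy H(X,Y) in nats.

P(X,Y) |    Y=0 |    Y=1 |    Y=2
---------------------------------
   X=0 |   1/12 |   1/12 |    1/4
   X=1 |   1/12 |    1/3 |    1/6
1.6326 nats

Joint entropy is H(X,Y) = -Σ_{x,y} p(x,y) log p(x,y).

Summing over all non-zero entries:
H(X,Y) = -[1/12·log_e(1/12) + 1/12·log_e(1/12) + 1/4·log_e(1/4) + 1/12·log_e(1/12) + 1/3·log_e(1/3) + 1/6·log_e(1/6)]
H(X,Y) = 1.6326 nats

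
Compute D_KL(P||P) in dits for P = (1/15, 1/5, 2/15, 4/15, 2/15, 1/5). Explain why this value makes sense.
0.0000 dits

KL divergence satisfies the Gibbs inequality: D_KL(P||Q) ≥ 0 for all distributions P, Q.

D_KL(P||Q) = Σ p(x) log(p(x)/q(x))
Each term is p(x) × log_10(p(x)/p(x)) = p(x) × log_10(1) = 0, so the sum is 0.
D_KL(P||Q) = 0.0000 dits

When P = Q, the KL divergence is exactly 0, as there is no 'divergence' between identical distributions.

This non-negativity is a fundamental property: relative entropy cannot be negative because it measures how different Q is from P.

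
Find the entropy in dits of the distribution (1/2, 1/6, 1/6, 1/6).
0.5396 dits

Shannon entropy is H(X) = -Σ p(x) log p(x).

For P = (1/2, 1/6, 1/6, 1/6):
H = -1/2 × log_10(1/2) -1/6 × log_10(1/6) -1/6 × log_10(1/6) -1/6 × log_10(1/6)
H = 0.5396 dits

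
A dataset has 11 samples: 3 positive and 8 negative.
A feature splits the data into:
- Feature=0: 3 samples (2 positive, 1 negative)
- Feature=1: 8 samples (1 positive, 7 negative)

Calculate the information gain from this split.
0.1996 bits

Information Gain = H(Y) - H(Y|Feature)

Before split:
P(positive) = 3/11 = 0.2727
H(Y) = 0.8454 bits

After split:
Feature=0: H = 0.9183 bits (weight = 3/11)
Feature=1: H = 0.5436 bits (weight = 8/11)
H(Y|Feature) = (3/11)×0.9183 + (8/11)×0.5436 = 0.6458 bits

Information Gain = 0.8454 - 0.6458 = 0.1996 bits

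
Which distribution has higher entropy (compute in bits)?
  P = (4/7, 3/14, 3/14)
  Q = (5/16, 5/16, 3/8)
Q

Computing entropies in bits:
H(P) = 1.4138
H(Q) = 1.5794

Distribution Q has higher entropy.

Intuition: The distribution closer to uniform (more spread out) has higher entropy.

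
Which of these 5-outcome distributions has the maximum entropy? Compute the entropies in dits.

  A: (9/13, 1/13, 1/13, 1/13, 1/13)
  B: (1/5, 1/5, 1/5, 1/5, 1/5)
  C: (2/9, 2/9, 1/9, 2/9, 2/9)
B

For a discrete distribution over n outcomes, entropy is maximized by the uniform distribution.

Computing entropies:
H(A) = 0.4533 dits
H(B) = 0.6990 dits
H(C) = 0.6867 dits

The uniform distribution (where all probabilities equal 1/5) achieves the maximum entropy of log_10(5) = 0.6990 dits.

Distribution B has the highest entropy.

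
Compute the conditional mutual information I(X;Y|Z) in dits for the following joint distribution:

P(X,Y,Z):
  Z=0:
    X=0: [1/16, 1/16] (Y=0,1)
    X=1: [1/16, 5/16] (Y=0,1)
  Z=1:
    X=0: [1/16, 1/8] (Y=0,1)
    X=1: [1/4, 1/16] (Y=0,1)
0.0350 dits

Conditional mutual information: I(X;Y|Z) = H(X|Z) + H(Y|Z) - H(X,Y|Z)

H(Z) = 0.3010
H(X,Z) = 0.5668 → H(X|Z) = 0.2658
H(Y,Z) = 0.5668 → H(Y|Z) = 0.2658
H(X,Y,Z) = 0.7975 → H(X,Y|Z) = 0.4965

I(X;Y|Z) = 0.2658 + 0.2658 - 0.4965 = 0.0350 dits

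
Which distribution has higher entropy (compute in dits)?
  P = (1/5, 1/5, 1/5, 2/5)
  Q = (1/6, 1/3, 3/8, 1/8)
P

Computing entropies in dits:
H(P) = 0.5786
H(Q) = 0.5614

Distribution P has higher entropy.

Intuition: The distribution closer to uniform (more spread out) has higher entropy.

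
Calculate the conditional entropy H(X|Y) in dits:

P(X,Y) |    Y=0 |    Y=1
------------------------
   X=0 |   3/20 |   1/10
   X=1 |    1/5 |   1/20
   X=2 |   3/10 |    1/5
0.4439 dits

Using the chain rule: H(X|Y) = H(X,Y) - H(Y)

First, compute H(X,Y) = 0.7251 dits

Marginal P(Y) = (13/20, 7/20)
H(Y) = 0.2812 dits

H(X|Y) = H(X,Y) - H(Y) = 0.7251 - 0.2812 = 0.4439 dits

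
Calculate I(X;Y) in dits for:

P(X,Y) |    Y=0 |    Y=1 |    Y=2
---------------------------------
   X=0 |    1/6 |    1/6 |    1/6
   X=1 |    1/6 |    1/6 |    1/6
0.0000 dits

Mutual information: I(X;Y) = H(X) + H(Y) - H(X,Y)

Marginals:
P(X) = (1/2, 1/2), H(X) = 0.3010 dits
P(Y) = (1/3, 1/3, 1/3), H(Y) = 0.4771 dits

Joint entropy: H(X,Y) = 0.7782 dits

I(X;Y) = 0.3010 + 0.4771 - 0.7782 = 0.0000 dits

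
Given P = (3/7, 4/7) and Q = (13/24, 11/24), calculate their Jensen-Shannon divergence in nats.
0.0064 nats

Jensen-Shannon divergence is:
JSD(P||Q) = 0.5 × D_KL(P||M) + 0.5 × D_KL(Q||M)
where M = 0.5 × (P + Q) is the mixture distribution.

M = 0.5 × (3/7, 4/7) + 0.5 × (13/24, 11/24) = (0.485119, 0.514881)

D_KL(P||M) = 0.0064 nats
D_KL(Q||M) = 0.0064 nats

JSD(P||Q) = 0.5 × 0.0064 + 0.5 × 0.0064 = 0.0064 nats

Unlike KL divergence, JSD is symmetric and bounded: 0 ≤ JSD ≤ log(2).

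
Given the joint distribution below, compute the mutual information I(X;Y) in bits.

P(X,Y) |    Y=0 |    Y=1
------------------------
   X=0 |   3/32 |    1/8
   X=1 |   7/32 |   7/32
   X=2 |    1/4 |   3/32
0.0451 bits

Mutual information: I(X;Y) = H(X) + H(Y) - H(X,Y)

Marginals:
P(X) = (7/32, 7/16, 11/32), H(X) = 1.5310 bits
P(Y) = (9/16, 7/16), H(Y) = 0.9887 bits

Joint entropy: H(X,Y) = 2.4746 bits

I(X;Y) = 1.5310 + 0.9887 - 2.4746 = 0.0451 bits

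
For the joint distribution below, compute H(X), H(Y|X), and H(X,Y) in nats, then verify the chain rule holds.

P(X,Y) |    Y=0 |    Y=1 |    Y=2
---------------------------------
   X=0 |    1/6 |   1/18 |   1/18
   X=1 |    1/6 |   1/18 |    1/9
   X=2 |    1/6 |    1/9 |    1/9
H(X,Y) = 2.1100, H(X) = 1.0893, H(Y|X) = 1.0207 (all in nats)

Chain rule: H(X,Y) = H(X) + H(Y|X)

Left side — joint entropy directly:
H(X,Y) = -Σ p(x,y) log p(x,y) = 2.1100 nats

Right side — compute H(Y|X) from the conditional distributions:
P(X) = (5/18, 1/3, 7/18), so H(X) = 1.0893 nats
H(Y|X) = Σ_x P(X=x) · H(Y|X=x):
  P(Y|X=0) = (3/5, 1/5, 1/5), H(Y|X=0) = 0.9503, weight P(X=0) = 5/18
  P(Y|X=1) = (1/2, 1/6, 1/3), H(Y|X=1) = 1.0114, weight P(X=1) = 1/3
  P(Y|X=2) = (3/7, 2/7, 2/7), H(Y|X=2) = 1.0790, weight P(X=2) = 7/18
H(Y|X) = 1.0207 nats

H(X) + H(Y|X) = 1.0893 + 1.0207 = 2.1100 nats

Both sides equal 2.1100 nats. ✓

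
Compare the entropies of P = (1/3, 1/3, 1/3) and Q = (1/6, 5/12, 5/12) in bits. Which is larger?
P

Computing entropies in bits:
H(P) = 1.5850
H(Q) = 1.4834

Distribution P has higher entropy.

Intuition: The distribution closer to uniform (more spread out) has higher entropy.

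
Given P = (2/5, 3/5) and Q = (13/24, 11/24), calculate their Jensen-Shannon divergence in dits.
0.0044 dits

Jensen-Shannon divergence is:
JSD(P||Q) = 0.5 × D_KL(P||M) + 0.5 × D_KL(Q||M)
where M = 0.5 × (P + Q) is the mixture distribution.

M = 0.5 × (2/5, 3/5) + 0.5 × (13/24, 11/24) = (0.470833, 0.529167)

D_KL(P||M) = 0.0044 dits
D_KL(Q||M) = 0.0044 dits

JSD(P||Q) = 0.5 × 0.0044 + 0.5 × 0.0044 = 0.0044 dits

Unlike KL divergence, JSD is symmetric and bounded: 0 ≤ JSD ≤ log(2).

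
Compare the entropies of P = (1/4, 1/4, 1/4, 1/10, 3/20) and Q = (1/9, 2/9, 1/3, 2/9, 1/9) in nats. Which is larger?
P

Computing entropies in nats:
H(P) = 1.5545
H(Q) = 1.5230

Distribution P has higher entropy.

Intuition: The distribution closer to uniform (more spread out) has higher entropy.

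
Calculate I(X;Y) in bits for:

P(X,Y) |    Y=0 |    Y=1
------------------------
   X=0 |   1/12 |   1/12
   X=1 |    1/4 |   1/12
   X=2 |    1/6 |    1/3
0.1038 bits

Mutual information: I(X;Y) = H(X) + H(Y) - H(X,Y)

Marginals:
P(X) = (1/6, 1/3, 1/2), H(X) = 1.4591 bits
P(Y) = (1/2, 1/2), H(Y) = 1.0000 bits

Joint entropy: H(X,Y) = 2.3554 bits

I(X;Y) = 1.4591 + 1.0000 - 2.3554 = 0.1038 bits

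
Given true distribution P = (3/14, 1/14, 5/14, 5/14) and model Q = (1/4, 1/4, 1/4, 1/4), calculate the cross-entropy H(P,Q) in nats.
1.3863 nats

Cross-entropy: H(P,Q) = -Σ p(x) log q(x)

Alternatively: H(P,Q) = H(P) + D_KL(P||Q)
H(P) = 1.2540 nats
D_KL(P||Q) = 0.1323 nats

H(P,Q) = 1.2540 + 0.1323 = 1.3863 nats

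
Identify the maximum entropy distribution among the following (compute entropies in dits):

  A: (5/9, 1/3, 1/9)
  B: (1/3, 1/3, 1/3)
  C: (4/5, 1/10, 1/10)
B

For a discrete distribution over n outcomes, entropy is maximized by the uniform distribution.

Computing entropies:
H(A) = 0.4069 dits
H(B) = 0.4771 dits
H(C) = 0.2775 dits

The uniform distribution (where all probabilities equal 1/3) achieves the maximum entropy of log_10(3) = 0.4771 dits.

Distribution B has the highest entropy.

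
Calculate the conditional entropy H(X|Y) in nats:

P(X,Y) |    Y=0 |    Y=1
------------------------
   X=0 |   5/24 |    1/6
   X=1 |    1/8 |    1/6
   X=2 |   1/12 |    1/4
1.0584 nats

Using the chain rule: H(X|Y) = H(X,Y) - H(Y)

First, compute H(X,Y) = 1.7376 nats

Marginal P(Y) = (5/12, 7/12)
H(Y) = 0.6792 nats

H(X|Y) = H(X,Y) - H(Y) = 1.7376 - 0.6792 = 1.0584 nats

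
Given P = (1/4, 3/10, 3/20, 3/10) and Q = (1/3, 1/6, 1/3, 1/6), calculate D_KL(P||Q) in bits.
0.2322 bits

KL divergence: D_KL(P||Q) = Σ p(x) log(p(x)/q(x))

Computing term by term:
  x=0: 1/4 × log_2[(1/4)/(1/3)] = 1/4 × -0.4150 = -0.1038
  x=1: 3/10 × log_2[(3/10)/(1/6)] = 3/10 × 0.8480 = 0.2544
  x=2: 3/20 × log_2[(3/20)/(1/3)] = 3/20 × -1.1520 = -0.1728
  x=3: 3/10 × log_2[(3/10)/(1/6)] = 3/10 × 0.8480 = 0.2544

D_KL(P||Q) = 0.2322 bits

Note: KL divergence is always non-negative and equals 0 iff P = Q.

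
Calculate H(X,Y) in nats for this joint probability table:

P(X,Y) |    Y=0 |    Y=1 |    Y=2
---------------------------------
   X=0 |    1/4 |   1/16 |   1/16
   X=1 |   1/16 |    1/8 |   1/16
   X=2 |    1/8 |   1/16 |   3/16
2.0467 nats

Joint entropy is H(X,Y) = -Σ_{x,y} p(x,y) log p(x,y).

Summing over all non-zero entries:
H(X,Y) = -[1/4·log_e(1/4) + 1/16·log_e(1/16) + 1/16·log_e(1/16) + 1/16·log_e(1/16) + 1/8·log_e(1/8) + 1/16·log_e(1/16) + 1/8·log_e(1/8) + 1/16·log_e(1/16) + 3/16·log_e(3/16)]
H(X,Y) = 2.0467 nats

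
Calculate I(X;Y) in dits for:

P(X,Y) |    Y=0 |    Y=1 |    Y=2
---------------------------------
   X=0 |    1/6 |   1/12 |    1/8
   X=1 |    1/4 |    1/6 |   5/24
0.0006 dits

Mutual information: I(X;Y) = H(X) + H(Y) - H(X,Y)

Marginals:
P(X) = (3/8, 5/8), H(X) = 0.2873 dits
P(Y) = (5/12, 1/4, 1/3), H(Y) = 0.4680 dits

Joint entropy: H(X,Y) = 0.7546 dits

I(X;Y) = 0.2873 + 0.4680 - 0.7546 = 0.0006 dits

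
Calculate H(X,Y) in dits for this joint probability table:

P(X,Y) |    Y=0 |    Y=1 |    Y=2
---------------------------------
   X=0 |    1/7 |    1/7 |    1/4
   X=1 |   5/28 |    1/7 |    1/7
0.7670 dits

Joint entropy is H(X,Y) = -Σ_{x,y} p(x,y) log p(x,y).

Summing over all non-zero entries:
H(X,Y) = -[1/7·log_10(1/7) + 1/7·log_10(1/7) + 1/4·log_10(1/4) + 5/28·log_10(5/28) + 1/7·log_10(1/7) + 1/7·log_10(1/7)]
H(X,Y) = 0.7670 dits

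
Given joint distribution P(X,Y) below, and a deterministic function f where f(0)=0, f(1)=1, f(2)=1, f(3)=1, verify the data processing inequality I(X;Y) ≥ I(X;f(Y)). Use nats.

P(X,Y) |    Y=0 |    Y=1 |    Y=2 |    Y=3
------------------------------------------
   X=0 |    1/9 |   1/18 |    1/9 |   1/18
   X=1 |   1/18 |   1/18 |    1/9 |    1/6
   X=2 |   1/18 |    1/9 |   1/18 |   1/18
I(X;Y) = 0.0702, I(X;f(Y)) = 0.0190, inequality holds: 0.0702 ≥ 0.0190

Data Processing Inequality: For any Markov chain X → Y → Z, we have I(X;Y) ≥ I(X;Z).

Here Z = f(Y) is a deterministic function of Y, forming X → Y → Z.

Original I(X;Y) = 0.0702 nats

After applying f:
P(X,Z) where Z=f(Y):
- P(X,Z=0) = P(X,Y=0)
- P(X,Z=1) = P(X,Y=1) + P(X,Y=2) + P(X,Y=3)

I(X;Z) = I(X;f(Y)) = 0.0190 nats

Verification: 0.0702 ≥ 0.0190 ✓

Information cannot be created by processing; the function f can only lose information about X.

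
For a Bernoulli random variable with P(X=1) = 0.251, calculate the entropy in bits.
0.8129 bits

The binary entropy function is:
H(p) = -p log(p) - (1-p) log(1-p)

H(0.251) = -0.251 × log_2(0.251) - 0.749 × log_2(0.749)
H(0.251) = 0.8129 bits

Note: Binary entropy is maximized at p=0.5 (H=1 bit) and minimized at p=0 or p=1 (H=0).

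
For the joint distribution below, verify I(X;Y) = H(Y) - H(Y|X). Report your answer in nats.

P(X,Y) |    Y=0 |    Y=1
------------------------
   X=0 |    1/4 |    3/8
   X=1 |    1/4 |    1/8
I(X;Y) = 0.0338 nats

Mutual information has multiple equivalent forms:
- I(X;Y) = H(X) - H(X|Y)
- I(X;Y) = H(Y) - H(Y|X)
- I(X;Y) = H(X) + H(Y) - H(X,Y)

Computing all quantities:
H(X) = 0.6616, H(Y) = 0.6931, H(X,Y) = 1.3209
H(X|Y) = 0.6277, H(Y|X) = 0.6593

Verification:
H(X) - H(X|Y) = 0.6616 - 0.6277 = 0.0338
H(Y) - H(Y|X) = 0.6931 - 0.6593 = 0.0338
H(X) + H(Y) - H(X,Y) = 0.6616 + 0.6931 - 1.3209 = 0.0338

All forms give I(X;Y) = 0.0338 nats. ✓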